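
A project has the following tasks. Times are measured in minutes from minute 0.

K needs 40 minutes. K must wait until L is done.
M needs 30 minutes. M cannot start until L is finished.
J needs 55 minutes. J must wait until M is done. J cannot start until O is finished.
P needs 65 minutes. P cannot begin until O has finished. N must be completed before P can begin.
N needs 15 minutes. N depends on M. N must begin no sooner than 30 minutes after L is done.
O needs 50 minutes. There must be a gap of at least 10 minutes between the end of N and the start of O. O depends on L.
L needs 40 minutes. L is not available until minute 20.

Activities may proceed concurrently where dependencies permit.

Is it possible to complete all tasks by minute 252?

After its own release at minute 20, L can start at minute 20 and finishes at minute 60.
M cannot begin until L (finishes minute 60). It runs from minute 60 to 60 + 30 = minute 90.
N needs all of M (finishes minute 90); L (finishes minute 60, plus 30-minute gap → minute 90). That puts its earliest start at minute 90; it finishes at 90 + 15 = minute 105.
O cannot start until N (finishes minute 105, plus 10-minute gap → minute 115); L (finishes minute 60). The controlling bound is minute 115, so O finishes at 115 + 50 = minute 165.
P cannot start until O (finishes minute 165); N (finishes minute 105). The controlling bound is minute 165, so P finishes at 165 + 65 = minute 230.
For J: M (finishes minute 90); O (finishes minute 165). Taking the maximum gives a start of minute 165, and it finishes at 165 + 55 = minute 220.
After L (finishes minute 60), K can start at minute 60 and finishes at minute 100.
Every task is finished by minute 230, which is no later than the deadline of 252, so the schedule is feasible.

Yes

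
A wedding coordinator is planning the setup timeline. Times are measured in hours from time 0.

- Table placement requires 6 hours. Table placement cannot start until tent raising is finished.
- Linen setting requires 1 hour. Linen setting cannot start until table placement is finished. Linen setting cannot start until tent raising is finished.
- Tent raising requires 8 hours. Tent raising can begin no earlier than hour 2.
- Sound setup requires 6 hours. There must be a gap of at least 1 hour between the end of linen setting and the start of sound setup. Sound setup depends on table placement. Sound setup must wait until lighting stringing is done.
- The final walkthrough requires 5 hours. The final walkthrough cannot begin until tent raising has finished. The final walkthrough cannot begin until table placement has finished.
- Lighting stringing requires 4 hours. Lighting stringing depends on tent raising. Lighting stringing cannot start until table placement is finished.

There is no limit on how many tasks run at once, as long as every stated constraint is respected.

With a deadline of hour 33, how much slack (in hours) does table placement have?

7

After its own release at hour 2, tent raising can start at hour 2 and finishes at hour 10.
After tent raising (finishes hour 10), table placement can start at hour 10 and finishes at hour 16.

Working backward from the deadline:
Nothing follows sound setup; the deadline of hour 33 is its only limit. It must start by 33 − 6 = hour 27.
Linen setting has to be done before sound setup (must start by hour 27, minus 1-hour gap → hour 26). That means finishing by hour 26, i.e. starting by 26 − 1 = hour 25.
Since sound setup (must start by hour 27) depends on it, lighting stringing must finish by hour 27. Backing off its 4-hour duration gives a latest start of hour 23.
The final walkthrough has no dependents, so it just needs to finish by hour 33. Starting by 33 − 5 = hour 28 achieves that.
For table placement: linen setting (must start by hour 25); lighting stringing (must start by hour 23); sound setup (must start by hour 27); the final walkthrough (must start by hour 28). The most restrictive is hour 23; with a 6-hour duration, table placement must start by hour 17.
So table placement can start as early as hour 10 and as late as hour 17, giving 17 − 10 = 7 hours of slack.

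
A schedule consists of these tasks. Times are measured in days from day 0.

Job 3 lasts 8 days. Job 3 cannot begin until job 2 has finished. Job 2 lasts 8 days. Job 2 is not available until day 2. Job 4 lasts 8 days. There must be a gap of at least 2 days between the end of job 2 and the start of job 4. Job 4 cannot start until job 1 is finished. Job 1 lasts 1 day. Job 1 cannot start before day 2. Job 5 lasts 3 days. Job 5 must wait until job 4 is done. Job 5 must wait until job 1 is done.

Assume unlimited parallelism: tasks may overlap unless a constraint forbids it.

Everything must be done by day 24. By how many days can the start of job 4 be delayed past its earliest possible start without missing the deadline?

After its own release at day 2, job 2 can start at day 2 and finishes at day 10.
After its own release at day 2, job 1 can start at day 2 and finishes at day 3.
Job 4 cannot start until job 2 (finishes day 10, plus 2-day gap → day 12); job 1 (finishes day 3). The controlling bound is day 12, so job 4 finishes at 12 + 8 = day 20.

Working backward from the deadline:
Job 5 must finish by day 24; it takes 3 days, so it must start by 24 − 3 = day 21.
Job 4 must finish before job 5 (must start by day 21). With an 8-day duration, job 4 must start by 21 − 8 = day 13.
So job 4 can start as early as day 12 and as late as day 13, giving 13 − 12 = 1 day of slack.

1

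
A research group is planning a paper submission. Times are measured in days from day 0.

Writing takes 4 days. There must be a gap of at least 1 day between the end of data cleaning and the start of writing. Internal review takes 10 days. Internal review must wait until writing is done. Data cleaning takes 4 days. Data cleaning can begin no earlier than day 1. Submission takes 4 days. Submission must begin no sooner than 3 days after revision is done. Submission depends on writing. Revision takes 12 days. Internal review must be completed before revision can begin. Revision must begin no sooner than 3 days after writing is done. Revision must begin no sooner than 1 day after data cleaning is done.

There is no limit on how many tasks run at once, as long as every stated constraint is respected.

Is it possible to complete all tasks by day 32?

No

Data cleaning cannot begin until its own release at day 1. It runs from day 1 to 1 + 4 = day 5.
Writing waits on data cleaning (finishes day 5, plus 1-day gap → day 6), so it starts at day 6 and finishes at 6 + 4 = day 10.
Internal review cannot begin until writing (finishes day 10). It runs from day 10 to 10 + 10 = day 20.
For revision: internal review (finishes day 20); writing (finishes day 10, plus 3-day gap → day 13); data cleaning (finishes day 5, plus 1-day gap → day 6). Taking the maximum gives a start of day 20, and it finishes at 20 + 12 = day 32.
Submission cannot start until revision (finishes day 32, plus 3-day gap → day 35); writing (finishes day 10). The controlling bound is day 35, so submission finishes at 35 + 4 = day 39.
The earliest everything can be done is day 39, which is after the deadline of 32, so it is not possible.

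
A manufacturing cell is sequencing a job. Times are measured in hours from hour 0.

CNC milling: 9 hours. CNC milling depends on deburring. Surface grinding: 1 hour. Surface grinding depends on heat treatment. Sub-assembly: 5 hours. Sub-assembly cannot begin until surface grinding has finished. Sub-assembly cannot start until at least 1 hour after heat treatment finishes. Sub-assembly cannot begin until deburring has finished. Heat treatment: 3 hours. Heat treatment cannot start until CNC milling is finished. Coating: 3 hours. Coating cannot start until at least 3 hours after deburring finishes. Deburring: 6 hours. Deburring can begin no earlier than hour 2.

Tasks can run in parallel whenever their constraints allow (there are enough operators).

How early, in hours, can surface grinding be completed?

21

After its own release at hour 2, deburring can start at hour 2 and finishes at hour 8.
CNC milling waits on deburring (finishes hour 8), so it starts at hour 8 and finishes at 8 + 9 = hour 17.
After CNC milling (finishes hour 17), heat treatment can start at hour 17 and finishes at hour 20.
Surface grinding waits on heat treatment (finishes hour 20), so it starts at hour 20 and finishes at 20 + 1 = hour 21.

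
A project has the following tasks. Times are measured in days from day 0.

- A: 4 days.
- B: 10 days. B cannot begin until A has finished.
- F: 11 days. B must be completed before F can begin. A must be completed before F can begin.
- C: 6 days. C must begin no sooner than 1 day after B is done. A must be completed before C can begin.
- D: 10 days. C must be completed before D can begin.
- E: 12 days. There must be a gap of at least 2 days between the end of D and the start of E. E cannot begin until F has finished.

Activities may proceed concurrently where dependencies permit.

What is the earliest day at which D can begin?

21

A has no prerequisites, so it starts at day 0 and finishes at day 4.
After A (finishes day 4), B can start at day 4 and finishes at day 14.
C has to wait for B (finishes day 14, plus 1-day gap → day 15); A (finishes day 4). The latest of these is day 15, so C runs day 15 to 15 + 6 = day 21.
D waits on C (finishes day 21), so the earliest it can start is day 21.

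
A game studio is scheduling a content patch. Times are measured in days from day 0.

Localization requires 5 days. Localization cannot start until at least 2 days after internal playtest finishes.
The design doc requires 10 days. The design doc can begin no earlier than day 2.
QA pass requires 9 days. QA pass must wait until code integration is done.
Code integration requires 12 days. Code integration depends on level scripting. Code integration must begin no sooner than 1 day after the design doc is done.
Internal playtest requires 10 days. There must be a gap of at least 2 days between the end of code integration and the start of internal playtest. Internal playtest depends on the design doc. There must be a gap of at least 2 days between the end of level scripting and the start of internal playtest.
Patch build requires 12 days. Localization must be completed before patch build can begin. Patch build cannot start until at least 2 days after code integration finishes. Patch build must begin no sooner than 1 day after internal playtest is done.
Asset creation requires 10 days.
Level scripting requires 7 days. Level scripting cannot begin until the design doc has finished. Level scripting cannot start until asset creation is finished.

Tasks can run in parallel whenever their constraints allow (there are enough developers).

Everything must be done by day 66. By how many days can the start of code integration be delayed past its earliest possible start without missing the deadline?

Asset creation can start immediately at day 0; it finishes at day 10.
After its own release at day 2, the design doc can start at day 2 and finishes at day 12.
Level scripting cannot start until the design doc (finishes day 12); asset creation (finishes day 10). The controlling bound is day 12, so level scripting finishes at 12 + 7 = day 19.
Code integration needs all of level scripting (finishes day 19); the design doc (finishes day 12, plus 1-day gap → day 13). That puts its earliest start at day 19; it finishes at 19 + 12 = day 31.

Working backward from the deadline:
Patch build has no dependents, so it just needs to finish by day 66. Starting by 66 − 12 = day 54 achieves that.
Localization must finish before patch build (must start by day 54). With a 5-day duration, localization must start by 54 − 5 = day 49.
Internal playtest feeds localization (must start by day 49, minus 2-day gap → day 47); patch build (must start by day 54, minus 1-day gap → day 53). Taking the minimum, internal playtest must finish by day 47 and start by 47 − 10 = day 37.
QA pass must finish by day 66; it takes 9 days, so it must start by 66 − 9 = day 57.
Code integration feeds internal playtest (must start by day 37, minus 2-day gap → day 35); QA pass (must start by day 57); patch build (must start by day 54, minus 2-day gap → day 52). Taking the minimum, code integration must finish by day 35 and start by 35 − 12 = day 23.
So code integration can start as early as day 19 and as late as day 23, giving 23 − 19 = 4 days of slack.

4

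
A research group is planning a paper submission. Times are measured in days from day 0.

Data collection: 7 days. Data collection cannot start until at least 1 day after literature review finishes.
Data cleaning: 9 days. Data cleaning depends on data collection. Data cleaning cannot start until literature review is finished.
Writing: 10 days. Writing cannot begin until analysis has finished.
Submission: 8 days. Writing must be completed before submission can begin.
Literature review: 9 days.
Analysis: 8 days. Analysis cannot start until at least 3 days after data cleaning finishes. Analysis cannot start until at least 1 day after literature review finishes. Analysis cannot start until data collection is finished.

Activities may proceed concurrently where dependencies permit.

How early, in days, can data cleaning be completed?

26

Literature review can start immediately at day 0; it finishes at day 9.
Data collection waits on literature review (finishes day 9, plus 1-day gap → day 10), so it starts at day 10 and finishes at 10 + 7 = day 17.
Data cleaning has to wait for data collection (finishes day 17); literature review (finishes day 9). The latest of these is day 17, so data cleaning runs day 17 to 17 + 9 = day 26.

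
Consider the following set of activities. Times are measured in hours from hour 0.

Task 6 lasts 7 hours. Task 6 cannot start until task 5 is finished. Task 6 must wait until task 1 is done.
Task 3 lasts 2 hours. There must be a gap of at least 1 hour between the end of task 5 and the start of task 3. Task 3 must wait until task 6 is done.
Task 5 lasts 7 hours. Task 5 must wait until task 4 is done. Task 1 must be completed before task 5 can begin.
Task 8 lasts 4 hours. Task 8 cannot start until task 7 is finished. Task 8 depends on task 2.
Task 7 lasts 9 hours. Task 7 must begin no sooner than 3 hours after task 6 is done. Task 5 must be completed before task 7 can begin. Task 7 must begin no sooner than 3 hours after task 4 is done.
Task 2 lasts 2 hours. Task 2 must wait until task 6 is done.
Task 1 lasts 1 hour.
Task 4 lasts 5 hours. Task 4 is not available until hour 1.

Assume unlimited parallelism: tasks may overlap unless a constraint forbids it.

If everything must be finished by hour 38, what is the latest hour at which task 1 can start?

Nothing follows task 8; the deadline of hour 38 is its only limit. It must start by 38 − 4 = hour 34.
Task 2 must finish before task 8 (must start by hour 34). With a 2-hour duration, task 2 must start by 34 − 2 = hour 32.
Task 3 must finish by hour 38; it takes 2 hours, so it must start by 38 − 2 = hour 36.
Task 7 must finish before task 8 (must start by hour 34). With a 9-hour duration, task 7 must start by 34 − 9 = hour 25.
For task 6: task 2 (must start by hour 32); task 3 (must start by hour 36); task 7 (must start by hour 25, minus 3-hour gap → hour 22). The most restrictive is hour 22; with a 7-hour duration, task 6 must start by hour 15.
For task 5: task 3 (must start by hour 36, minus 1-hour gap → hour 35); task 6 (must start by hour 15); task 7 (must start by hour 25). The most restrictive is hour 15; with a 7-hour duration, task 5 must start by hour 8.
For task 1: task 5 (must start by hour 8); task 6 (must start by hour 15). The most restrictive is hour 8; with a 1-hour duration, task 1 must start by hour 7.

7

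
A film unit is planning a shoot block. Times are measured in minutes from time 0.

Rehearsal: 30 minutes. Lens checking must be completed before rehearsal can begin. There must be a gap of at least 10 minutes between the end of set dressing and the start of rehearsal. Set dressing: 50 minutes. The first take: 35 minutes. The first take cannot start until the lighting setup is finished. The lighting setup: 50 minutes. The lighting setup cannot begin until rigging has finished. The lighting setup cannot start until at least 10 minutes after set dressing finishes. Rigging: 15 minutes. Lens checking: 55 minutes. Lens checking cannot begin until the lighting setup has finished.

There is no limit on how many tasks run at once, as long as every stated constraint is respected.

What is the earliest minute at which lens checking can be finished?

165

Set dressing can start immediately at minute 0; it finishes at minute 50.
Nothing blocks rigging, so it runs from minute 0 to minute 15.
The lighting setup needs all of rigging (finishes minute 15); set dressing (finishes minute 50, plus 10-minute gap → minute 60). That puts its earliest start at minute 60; it finishes at 60 + 50 = minute 110.
Lens checking cannot begin until the lighting setup (finishes minute 110). It runs from minute 110 to 110 + 55 = minute 165.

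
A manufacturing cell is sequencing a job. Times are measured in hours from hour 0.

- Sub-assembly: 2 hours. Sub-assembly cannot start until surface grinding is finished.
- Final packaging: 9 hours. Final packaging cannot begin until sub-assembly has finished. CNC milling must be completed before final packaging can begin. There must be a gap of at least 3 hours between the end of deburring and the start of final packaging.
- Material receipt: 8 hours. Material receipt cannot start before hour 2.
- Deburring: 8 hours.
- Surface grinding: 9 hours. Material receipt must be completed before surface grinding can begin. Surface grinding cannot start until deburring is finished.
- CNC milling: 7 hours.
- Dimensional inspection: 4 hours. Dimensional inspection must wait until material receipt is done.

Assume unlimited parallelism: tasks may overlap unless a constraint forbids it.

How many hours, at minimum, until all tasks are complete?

30

CNC milling can start immediately at hour 0; it finishes at hour 7.
Deburring has no prerequisites, so it starts at hour 0 and finishes at hour 8.
After its own release at hour 2, material receipt can start at hour 2 and finishes at hour 10.
After material receipt (finishes hour 10), dimensional inspection can start at hour 10 and finishes at hour 14.
Surface grinding has to wait for material receipt (finishes hour 10); deburring (finishes hour 8). The latest of these is hour 10, so surface grinding runs hour 10 to 10 + 9 = hour 19.
Sub-assembly waits on surface grinding (finishes hour 19), so it starts at hour 19 and finishes at 19 + 2 = hour 21.
Final packaging has to wait for sub-assembly (finishes hour 21); CNC milling (finishes hour 7); deburring (finishes hour 8, plus 3-hour gap → hour 11). The latest of these is hour 21, so final packaging runs hour 21 to 21 + 9 = hour 30.
All tasks are finished once the last one completes. Finish times: Material receipt at 10, Deburring at 8, CNC milling at 7, Surface grinding at 19, Dimensional inspection at 14, Sub-assembly at 21, Final packaging at 30. The latest is hour 30.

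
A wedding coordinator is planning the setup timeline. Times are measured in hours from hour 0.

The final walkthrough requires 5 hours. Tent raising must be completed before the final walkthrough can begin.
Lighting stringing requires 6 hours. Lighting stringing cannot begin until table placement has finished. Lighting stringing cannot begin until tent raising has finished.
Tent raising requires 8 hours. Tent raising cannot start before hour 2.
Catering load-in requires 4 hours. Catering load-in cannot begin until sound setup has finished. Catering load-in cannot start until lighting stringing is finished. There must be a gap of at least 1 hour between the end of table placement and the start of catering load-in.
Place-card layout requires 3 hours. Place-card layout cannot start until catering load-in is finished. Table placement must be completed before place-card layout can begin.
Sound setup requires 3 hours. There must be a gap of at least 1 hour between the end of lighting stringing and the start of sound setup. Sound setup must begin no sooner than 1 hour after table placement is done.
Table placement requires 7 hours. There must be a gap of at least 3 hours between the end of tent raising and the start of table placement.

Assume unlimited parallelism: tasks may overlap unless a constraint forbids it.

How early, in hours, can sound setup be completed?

30

Tent raising waits on its own release at hour 2, so it starts at hour 2 and finishes at 2 + 8 = hour 10.
After tent raising (finishes hour 10, plus 3-hour gap → hour 13), table placement can start at hour 13 and finishes at hour 20.
Lighting stringing has to wait for table placement (finishes hour 20); tent raising (finishes hour 10). The latest of these is hour 20, so lighting stringing runs hour 20 to 20 + 6 = hour 26.
Sound setup has to wait for lighting stringing (finishes hour 26, plus 1-hour gap → hour 27); table placement (finishes hour 20, plus 1-hour gap → hour 21). The latest of these is hour 27, so sound setup runs hour 27 to 27 + 3 = hour 30.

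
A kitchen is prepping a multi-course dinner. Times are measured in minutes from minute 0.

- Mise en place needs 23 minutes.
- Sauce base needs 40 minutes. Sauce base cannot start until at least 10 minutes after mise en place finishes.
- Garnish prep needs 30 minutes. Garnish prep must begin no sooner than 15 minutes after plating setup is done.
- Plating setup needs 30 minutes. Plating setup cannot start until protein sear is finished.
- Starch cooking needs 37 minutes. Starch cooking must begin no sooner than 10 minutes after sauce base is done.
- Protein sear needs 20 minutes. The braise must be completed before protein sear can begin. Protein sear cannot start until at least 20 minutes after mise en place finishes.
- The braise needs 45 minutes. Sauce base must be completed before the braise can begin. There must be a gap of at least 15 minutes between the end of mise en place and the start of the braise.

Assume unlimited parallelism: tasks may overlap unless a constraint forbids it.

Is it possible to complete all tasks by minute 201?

Mise en place can start immediately at minute 0; it finishes at minute 23.
After mise en place (finishes minute 23, plus 10-minute gap → minute 33), sauce base can start at minute 33 and finishes at minute 73.
After sauce base (finishes minute 73, plus 10-minute gap → minute 83), starch cooking can start at minute 83 and finishes at minute 120.
The braise has to wait for sauce base (finishes minute 73); mise en place (finishes minute 23, plus 15-minute gap → minute 38). The latest of these is minute 73, so the braise runs minute 73 to 73 + 45 = minute 118.
Protein sear cannot start until the braise (finishes minute 118); mise en place (finishes minute 23, plus 20-minute gap → minute 43). The controlling bound is minute 118, so protein sear finishes at 118 + 20 = minute 138.
Plating setup waits on protein sear (finishes minute 138), so it starts at minute 138 and finishes at 138 + 30 = minute 168.
After plating setup (finishes minute 168, plus 15-minute gap → minute 183), garnish prep can start at minute 183 and finishes at minute 213.
The earliest everything can be done is minute 213, which is after the deadline of 201, so it is not possible.

No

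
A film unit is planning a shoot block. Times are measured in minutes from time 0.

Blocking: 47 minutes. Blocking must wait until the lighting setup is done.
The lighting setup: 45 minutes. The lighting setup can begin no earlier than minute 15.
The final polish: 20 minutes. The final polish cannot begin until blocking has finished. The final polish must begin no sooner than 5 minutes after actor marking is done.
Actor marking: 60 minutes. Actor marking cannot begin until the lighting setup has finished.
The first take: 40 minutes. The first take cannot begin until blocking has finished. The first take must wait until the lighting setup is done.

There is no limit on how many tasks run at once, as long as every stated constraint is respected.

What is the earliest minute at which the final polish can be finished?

After its own release at minute 15, the lighting setup can start at minute 15 and finishes at minute 60.
Actor marking cannot begin until the lighting setup (finishes minute 60). It runs from minute 60 to 60 + 60 = minute 120.
Blocking cannot begin until the lighting setup (finishes minute 60). It runs from minute 60 to 60 + 47 = minute 107.
For the final polish: blocking (finishes minute 107); actor marking (finishes minute 120, plus 5-minute gap → minute 125). Taking the maximum gives a start of minute 125, and it finishes at 125 + 20 = minute 145.

145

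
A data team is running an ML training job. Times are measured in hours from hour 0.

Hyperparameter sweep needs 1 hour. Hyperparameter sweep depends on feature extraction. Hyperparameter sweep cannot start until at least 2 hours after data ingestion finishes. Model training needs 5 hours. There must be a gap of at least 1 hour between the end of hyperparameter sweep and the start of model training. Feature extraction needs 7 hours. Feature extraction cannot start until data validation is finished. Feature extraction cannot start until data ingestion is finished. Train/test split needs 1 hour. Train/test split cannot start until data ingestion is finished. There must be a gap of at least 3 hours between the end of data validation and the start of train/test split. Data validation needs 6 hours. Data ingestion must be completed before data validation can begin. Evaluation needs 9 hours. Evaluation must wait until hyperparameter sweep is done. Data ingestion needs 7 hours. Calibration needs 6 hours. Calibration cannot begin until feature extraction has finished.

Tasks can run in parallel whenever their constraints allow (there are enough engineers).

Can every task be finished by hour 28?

No

Data ingestion can start immediately at hour 0; it finishes at hour 7.
After data ingestion (finishes hour 7), data validation can start at hour 7 and finishes at hour 13.
For train/test split: data ingestion (finishes hour 7); data validation (finishes hour 13, plus 3-hour gap → hour 16). Taking the maximum gives a start of hour 16, and it finishes at 16 + 1 = hour 17.
Feature extraction has to wait for data validation (finishes hour 13); data ingestion (finishes hour 7). The latest of these is hour 13, so feature extraction runs hour 13 to 13 + 7 = hour 20.
After feature extraction (finishes hour 20), calibration can start at hour 20 and finishes at hour 26.
For hyperparameter sweep: feature extraction (finishes hour 20); data ingestion (finishes hour 7, plus 2-hour gap → hour 9). Taking the maximum gives a start of hour 20, and it finishes at 20 + 1 = hour 21.
Evaluation cannot begin until hyperparameter sweep (finishes hour 21). It runs from hour 21 to 21 + 9 = hour 30.
After hyperparameter sweep (finishes hour 21, plus 1-hour gap → hour 22), model training can start at hour 22 and finishes at hour 27.
The earliest everything can be done is hour 30, which is after the deadline of 28, so it is not possible.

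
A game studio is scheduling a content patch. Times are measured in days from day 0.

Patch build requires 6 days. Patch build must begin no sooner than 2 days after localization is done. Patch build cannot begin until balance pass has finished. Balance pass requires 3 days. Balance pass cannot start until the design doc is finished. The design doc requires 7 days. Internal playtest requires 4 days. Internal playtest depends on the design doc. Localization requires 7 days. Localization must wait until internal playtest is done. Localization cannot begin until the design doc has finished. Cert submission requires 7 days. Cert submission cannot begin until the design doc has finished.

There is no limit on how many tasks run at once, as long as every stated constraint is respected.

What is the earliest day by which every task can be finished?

Nothing blocks the design doc, so it runs from day 0 to day 7.
After the design doc (finishes day 7), cert submission can start at day 7 and finishes at day 14.
Balance pass waits on the design doc (finishes day 7), so it starts at day 7 and finishes at 7 + 3 = day 10.
After the design doc (finishes day 7), internal playtest can start at day 7 and finishes at day 11.
Localization cannot start until internal playtest (finishes day 11); the design doc (finishes day 7). The controlling bound is day 11, so localization finishes at 11 + 7 = day 18.
Patch build cannot start until localization (finishes day 18, plus 2-day gap → day 20); balance pass (finishes day 10). The controlling bound is day 20, so patch build finishes at 20 + 6 = day 26.
All tasks are finished once the last one completes. Finish times: The design doc at 7, Internal playtest at 11, Balance pass at 10, Localization at 18, Cert submission at 14, Patch build at 26. The latest is day 26.

26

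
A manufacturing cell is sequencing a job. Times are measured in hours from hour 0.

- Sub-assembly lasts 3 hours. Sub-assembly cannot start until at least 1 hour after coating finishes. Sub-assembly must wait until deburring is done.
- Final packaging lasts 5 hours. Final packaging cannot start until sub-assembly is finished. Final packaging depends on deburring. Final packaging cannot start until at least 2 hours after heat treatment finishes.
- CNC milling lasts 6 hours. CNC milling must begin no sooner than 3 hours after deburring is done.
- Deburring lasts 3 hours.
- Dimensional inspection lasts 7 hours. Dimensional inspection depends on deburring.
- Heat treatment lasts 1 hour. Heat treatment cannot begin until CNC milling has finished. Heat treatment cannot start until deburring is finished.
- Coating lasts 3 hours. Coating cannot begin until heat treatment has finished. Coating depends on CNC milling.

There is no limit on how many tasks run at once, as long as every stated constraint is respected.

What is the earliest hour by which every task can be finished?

25

Deburring can start immediately at hour 0; it finishes at hour 3.
Dimensional inspection cannot begin until deburring (finishes hour 3). It runs from hour 3 to 3 + 7 = hour 10.
After deburring (finishes hour 3, plus 3-hour gap → hour 6), CNC milling can start at hour 6 and finishes at hour 12.
Heat treatment cannot start until CNC milling (finishes hour 12); deburring (finishes hour 3). The controlling bound is hour 12, so heat treatment finishes at 12 + 1 = hour 13.
For coating: heat treatment (finishes hour 13); CNC milling (finishes hour 12). Taking the maximum gives a start of hour 13, and it finishes at 13 + 3 = hour 16.
For sub-assembly: coating (finishes hour 16, plus 1-hour gap → hour 17); deburring (finishes hour 3). Taking the maximum gives a start of hour 17, and it finishes at 17 + 3 = hour 20.
Final packaging cannot start until sub-assembly (finishes hour 20); deburring (finishes hour 3); heat treatment (finishes hour 13, plus 2-hour gap → hour 15). The controlling bound is hour 20, so final packaging finishes at 20 + 5 = hour 25.
All tasks are finished once the last one completes. Finish times: Deburring at 3, CNC milling at 12, Heat treatment at 13, Dimensional inspection at 10, Coating at 16, Sub-assembly at 20, Final packaging at 25. The latest is hour 25.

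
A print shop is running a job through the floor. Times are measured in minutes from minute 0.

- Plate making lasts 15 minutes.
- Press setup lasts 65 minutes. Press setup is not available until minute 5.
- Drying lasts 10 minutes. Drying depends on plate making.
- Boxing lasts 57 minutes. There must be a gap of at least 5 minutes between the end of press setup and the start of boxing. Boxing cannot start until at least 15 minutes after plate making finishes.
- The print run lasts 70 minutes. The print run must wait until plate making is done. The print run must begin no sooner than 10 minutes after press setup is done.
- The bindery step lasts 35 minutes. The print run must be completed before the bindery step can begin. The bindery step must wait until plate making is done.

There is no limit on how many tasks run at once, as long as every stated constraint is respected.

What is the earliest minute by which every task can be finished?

Press setup waits on its own release at minute 5, so it starts at minute 5 and finishes at 5 + 65 = minute 70.
Plate making can start immediately at minute 0; it finishes at minute 15.
For boxing: press setup (finishes minute 70, plus 5-minute gap → minute 75); plate making (finishes minute 15, plus 15-minute gap → minute 30). Taking the maximum gives a start of minute 75, and it finishes at 75 + 57 = minute 132.
Drying cannot begin until plate making (finishes minute 15). It runs from minute 15 to 15 + 10 = minute 25.
The print run needs all of plate making (finishes minute 15); press setup (finishes minute 70, plus 10-minute gap → minute 80). That puts its earliest start at minute 80; it finishes at 80 + 70 = minute 150.
For the bindery step: the print run (finishes minute 150); plate making (finishes minute 15). Taking the maximum gives a start of minute 150, and it finishes at 150 + 35 = minute 185.
All tasks are finished once the last one completes. Finish times: Plate making at 15, Press setup at 70, The print run at 150, Drying at 25, The bindery step at 185, Boxing at 132. The latest is minute 185.

185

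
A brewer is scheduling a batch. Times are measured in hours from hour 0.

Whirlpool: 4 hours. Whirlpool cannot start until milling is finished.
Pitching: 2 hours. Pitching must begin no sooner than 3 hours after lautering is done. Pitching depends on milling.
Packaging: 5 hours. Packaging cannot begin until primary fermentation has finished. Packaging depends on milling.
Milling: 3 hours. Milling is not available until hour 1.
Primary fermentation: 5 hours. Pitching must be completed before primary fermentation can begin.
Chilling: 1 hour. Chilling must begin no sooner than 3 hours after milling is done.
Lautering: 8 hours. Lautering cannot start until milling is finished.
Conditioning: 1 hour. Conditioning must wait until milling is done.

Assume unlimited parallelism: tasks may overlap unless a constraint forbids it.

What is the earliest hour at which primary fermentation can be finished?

22

Milling waits on its own release at hour 1, so it starts at hour 1 and finishes at 1 + 3 = hour 4.
Lautering waits on milling (finishes hour 4), so it starts at hour 4 and finishes at 4 + 8 = hour 12.
For pitching: lautering (finishes hour 12, plus 3-hour gap → hour 15); milling (finishes hour 4). Taking the maximum gives a start of hour 15, and it finishes at 15 + 2 = hour 17.
After pitching (finishes hour 17), primary fermentation can start at hour 17 and finishes at hour 22.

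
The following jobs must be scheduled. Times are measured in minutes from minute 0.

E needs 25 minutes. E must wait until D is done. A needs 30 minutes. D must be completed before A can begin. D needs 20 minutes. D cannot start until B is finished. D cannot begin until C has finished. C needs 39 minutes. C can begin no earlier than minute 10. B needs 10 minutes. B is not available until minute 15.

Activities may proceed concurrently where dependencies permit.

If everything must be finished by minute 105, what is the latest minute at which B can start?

45

Nothing follows A; the deadline of minute 105 is its only limit. It must start by 105 − 30 = minute 75.
E must finish by minute 105; it takes 25 minutes, so it must start by 105 − 25 = minute 80.
D must finish in time for A (must start by minute 75); E (must start by minute 80). The tightest is minute 75, so D must start by 75 − 20 = minute 55.
B feeds into D (must start by minute 55); so B must finish by minute 55 and therefore start by minute 45.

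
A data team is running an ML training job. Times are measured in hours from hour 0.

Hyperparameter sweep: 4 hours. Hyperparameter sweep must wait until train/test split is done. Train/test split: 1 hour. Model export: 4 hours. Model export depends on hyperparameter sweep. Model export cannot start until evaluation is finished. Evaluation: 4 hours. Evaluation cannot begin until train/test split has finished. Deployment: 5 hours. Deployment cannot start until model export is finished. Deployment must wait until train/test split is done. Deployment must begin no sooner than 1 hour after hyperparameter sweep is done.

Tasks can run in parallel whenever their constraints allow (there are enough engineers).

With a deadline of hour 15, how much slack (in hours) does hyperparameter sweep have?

Train/test split has no prerequisites, so it starts at hour 0 and finishes at hour 1.
Hyperparameter sweep waits on train/test split (finishes hour 1), so it starts at hour 1 and finishes at 1 + 4 = hour 5.

Working backward from the deadline:
Nothing follows deployment; the deadline of hour 15 is its only limit. It must start by 15 − 5 = hour 10.
Since deployment (must start by hour 10) depends on it, model export must finish by hour 10. Backing off its 4-hour duration gives a latest start of hour 6.
Hyperparameter sweep feeds model export (must start by hour 6); deployment (must start by hour 10, minus 1-hour gap → hour 9). Taking the minimum, hyperparameter sweep must finish by hour 6 and start by 6 − 4 = hour 2.
So hyperparameter sweep can start as early as hour 1 and as late as hour 2, giving 2 − 1 = 1 hour of slack.

1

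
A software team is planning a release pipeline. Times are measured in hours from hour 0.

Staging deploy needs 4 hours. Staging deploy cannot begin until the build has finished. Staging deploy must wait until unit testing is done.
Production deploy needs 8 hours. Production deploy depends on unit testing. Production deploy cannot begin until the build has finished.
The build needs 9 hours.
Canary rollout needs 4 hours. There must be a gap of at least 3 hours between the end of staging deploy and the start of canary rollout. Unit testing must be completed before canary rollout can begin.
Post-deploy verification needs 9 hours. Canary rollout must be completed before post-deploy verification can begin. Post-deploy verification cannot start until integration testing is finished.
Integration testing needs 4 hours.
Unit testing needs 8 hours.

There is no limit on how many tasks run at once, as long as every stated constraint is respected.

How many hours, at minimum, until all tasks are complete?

Nothing blocks integration testing, so it runs from hour 0 to hour 4.
Nothing blocks unit testing, so it runs from hour 0 to hour 8.
Nothing blocks the build, so it runs from hour 0 to hour 9.
Production deploy needs all of unit testing (finishes hour 8); the build (finishes hour 9). That puts its earliest start at hour 9; it finishes at 9 + 8 = hour 17.
Staging deploy cannot start until the build (finishes hour 9); unit testing (finishes hour 8). The controlling bound is hour 9, so staging deploy finishes at 9 + 4 = hour 13.
Canary rollout needs all of staging deploy (finishes hour 13, plus 3-hour gap → hour 16); unit testing (finishes hour 8). That puts its earliest start at hour 16; it finishes at 16 + 4 = hour 20.
For post-deploy verification: canary rollout (finishes hour 20); integration testing (finishes hour 4). Taking the maximum gives a start of hour 20, and it finishes at 20 + 9 = hour 29.
All tasks are finished once the last one completes. Finish times: The build at 9, Unit testing at 8, Integration testing at 4, Staging deploy at 13, Canary rollout at 20, Production deploy at 17, Post-deploy verification at 29. The latest is hour 29.

29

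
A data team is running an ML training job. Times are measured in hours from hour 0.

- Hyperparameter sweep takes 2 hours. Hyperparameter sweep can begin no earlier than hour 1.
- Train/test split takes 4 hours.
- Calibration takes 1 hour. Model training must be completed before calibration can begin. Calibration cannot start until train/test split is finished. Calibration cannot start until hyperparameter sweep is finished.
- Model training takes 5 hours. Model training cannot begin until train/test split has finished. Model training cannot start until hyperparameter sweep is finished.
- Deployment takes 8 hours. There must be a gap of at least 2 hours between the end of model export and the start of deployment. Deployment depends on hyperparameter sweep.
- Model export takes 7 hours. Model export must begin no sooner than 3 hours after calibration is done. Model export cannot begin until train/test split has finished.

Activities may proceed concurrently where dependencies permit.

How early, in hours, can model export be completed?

20

After its own release at hour 1, hyperparameter sweep can start at hour 1 and finishes at hour 3.
Train/test split can start immediately at hour 0; it finishes at hour 4.
Model training has to wait for train/test split (finishes hour 4); hyperparameter sweep (finishes hour 3). The latest of these is hour 4, so model training runs hour 4 to 4 + 5 = hour 9.
Calibration cannot start until model training (finishes hour 9); train/test split (finishes hour 4); hyperparameter sweep (finishes hour 3). The controlling bound is hour 9, so calibration finishes at 9 + 1 = hour 10.
Model export cannot start until calibration (finishes hour 10, plus 3-hour gap → hour 13); train/test split (finishes hour 4). The controlling bound is hour 13, so model export finishes at 13 + 7 = hour 20.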